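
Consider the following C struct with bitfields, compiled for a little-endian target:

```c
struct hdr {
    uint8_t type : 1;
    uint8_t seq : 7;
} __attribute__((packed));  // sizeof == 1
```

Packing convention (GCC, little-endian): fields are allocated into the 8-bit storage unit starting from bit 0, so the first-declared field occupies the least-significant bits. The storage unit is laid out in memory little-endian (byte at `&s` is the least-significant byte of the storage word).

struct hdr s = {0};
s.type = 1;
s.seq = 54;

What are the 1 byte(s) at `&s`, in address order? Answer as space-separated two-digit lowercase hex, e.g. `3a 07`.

type:1 = 1 → 0x1 << 0 → word 0x01
seq:7 = 54 → 0x36 << 1 → word 0x6d
word = 0x6d → little-endian bytes:
  [0]=0x6d

6d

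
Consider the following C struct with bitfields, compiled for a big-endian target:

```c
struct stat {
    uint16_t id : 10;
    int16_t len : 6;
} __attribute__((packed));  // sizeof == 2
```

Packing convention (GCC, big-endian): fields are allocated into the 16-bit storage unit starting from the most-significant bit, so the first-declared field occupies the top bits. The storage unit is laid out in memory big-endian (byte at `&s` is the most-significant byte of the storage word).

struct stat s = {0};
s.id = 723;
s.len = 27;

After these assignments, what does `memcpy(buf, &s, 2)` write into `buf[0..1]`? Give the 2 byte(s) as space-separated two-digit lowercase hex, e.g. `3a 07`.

b4 db

id:10 = 723 → 0x2d3 << 6 → word 0xb4c0
len:6 = 27 → 0x1b << 0 → word 0xb4db
word = 0xb4db → big-endian bytes:
  [0]=0xb4  [1]=0xdb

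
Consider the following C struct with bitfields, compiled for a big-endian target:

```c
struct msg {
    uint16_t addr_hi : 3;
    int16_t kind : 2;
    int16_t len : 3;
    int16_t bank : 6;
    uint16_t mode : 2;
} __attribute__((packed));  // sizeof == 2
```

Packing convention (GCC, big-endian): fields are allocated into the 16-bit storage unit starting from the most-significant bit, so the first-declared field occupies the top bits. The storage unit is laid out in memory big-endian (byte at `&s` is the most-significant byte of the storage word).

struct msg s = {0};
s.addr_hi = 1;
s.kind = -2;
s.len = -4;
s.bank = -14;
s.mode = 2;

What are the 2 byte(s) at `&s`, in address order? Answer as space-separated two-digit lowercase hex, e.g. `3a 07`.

[13+:3] addr_hi=1 & 0x7 = 0x1; word=0x2000
[11+:2] kind=-2 & 0x3 = 0x2; word=0x3000
[8+:3] len=-4 & 0x7 = 0x4; word=0x3400
[2+:6] bank=-14 & 0x3f = 0x32; word=0x34c8
[0+:2] mode=2 & 0x3 = 0x2; word=0x34ca
word = 0x34ca → big-endian bytes:
  [0]=0x34  [1]=0xca

34 ca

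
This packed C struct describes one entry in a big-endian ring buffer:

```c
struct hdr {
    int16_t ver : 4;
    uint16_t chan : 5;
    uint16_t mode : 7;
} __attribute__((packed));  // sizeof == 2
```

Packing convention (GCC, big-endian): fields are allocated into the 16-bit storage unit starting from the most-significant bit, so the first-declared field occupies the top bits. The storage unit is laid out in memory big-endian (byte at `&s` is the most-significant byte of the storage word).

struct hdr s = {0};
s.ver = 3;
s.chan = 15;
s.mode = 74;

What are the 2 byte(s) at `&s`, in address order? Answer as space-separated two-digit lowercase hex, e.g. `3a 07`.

37 ca

ver:4 = 3 → 0x3 << 12 → word 0x3000
chan:5 = 15 → 0xf << 7 → word 0x3780
mode:7 = 74 → 0x4a << 0 → word 0x37ca
word = 0x37ca → big-endian bytes:
  [0]=0x37  [1]=0xca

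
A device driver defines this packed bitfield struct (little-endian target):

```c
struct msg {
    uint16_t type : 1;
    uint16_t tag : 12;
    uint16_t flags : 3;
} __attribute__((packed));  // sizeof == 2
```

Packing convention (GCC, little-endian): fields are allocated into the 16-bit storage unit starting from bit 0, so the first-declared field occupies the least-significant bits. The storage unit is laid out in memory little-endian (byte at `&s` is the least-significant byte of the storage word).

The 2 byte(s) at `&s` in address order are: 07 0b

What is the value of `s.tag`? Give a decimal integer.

[0]=0x07 [1]=0x0b (little-endian) → word 0x0b07
type [0+:1] = (word>>0) & 0x1 = 1
tag [1+:12] = (word>>1) & 0xfff = 1411  ←
flags [13+:3] = (word>>13) & 0x7 = 0

1411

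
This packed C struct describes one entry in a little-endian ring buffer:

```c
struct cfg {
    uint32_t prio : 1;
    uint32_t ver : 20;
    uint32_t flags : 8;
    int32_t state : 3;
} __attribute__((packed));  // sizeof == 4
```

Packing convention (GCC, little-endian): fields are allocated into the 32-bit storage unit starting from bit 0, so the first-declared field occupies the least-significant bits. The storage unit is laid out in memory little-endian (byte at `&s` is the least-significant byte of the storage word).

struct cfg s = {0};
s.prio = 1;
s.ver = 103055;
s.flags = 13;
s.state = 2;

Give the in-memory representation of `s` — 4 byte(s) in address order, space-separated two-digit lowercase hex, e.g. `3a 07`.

[0+:1] prio=1 & 0x1 = 0x1; word=0x00000001
[1+:20] ver=103055 & 0xfffff = 0x1928f; word=0x0003251f
[21+:8] flags=13 & 0xff = 0xd; word=0x01a3251f
[29+:3] state=2 & 0x7 = 0x2; word=0x41a3251f
word = 0x41a3251f → little-endian bytes:
  [0]=0x1f  [1]=0x25  [2]=0xa3  [3]=0x41

1f 25 a3 41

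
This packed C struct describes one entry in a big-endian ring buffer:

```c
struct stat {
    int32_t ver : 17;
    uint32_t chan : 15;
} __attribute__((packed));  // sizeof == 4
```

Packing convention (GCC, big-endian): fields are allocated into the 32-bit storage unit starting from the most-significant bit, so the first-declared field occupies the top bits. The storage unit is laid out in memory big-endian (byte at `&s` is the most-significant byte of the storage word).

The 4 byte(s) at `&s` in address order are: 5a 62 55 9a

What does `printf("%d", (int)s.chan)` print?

[0]=0x5a [1]=0x62 [2]=0x55 [3]=0x9a (big-endian) → word 0x5a62559a
ver:17 @ bit 15 → (0x5a62559a>>15)&0x1ffff = 0xb4c4
chan:15 @ bit 0 → (0x5a62559a>>0)&0x7fff = 0x559a  ←

21914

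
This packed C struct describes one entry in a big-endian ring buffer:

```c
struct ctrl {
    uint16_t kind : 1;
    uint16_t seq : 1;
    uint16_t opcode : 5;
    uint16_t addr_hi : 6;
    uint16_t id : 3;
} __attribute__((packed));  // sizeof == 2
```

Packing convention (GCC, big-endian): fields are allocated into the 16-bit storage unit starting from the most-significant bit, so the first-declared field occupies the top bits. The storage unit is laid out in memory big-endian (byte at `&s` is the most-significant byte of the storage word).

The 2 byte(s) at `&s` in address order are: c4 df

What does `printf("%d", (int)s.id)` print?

7

[0]=0xc4 [1]=0xdf (big-endian) → word 0xc4df
kind [15+:1] = (word>>15) & 0x1 = 1
seq [14+:1] = (word>>14) & 0x1 = 1
opcode [9+:5] = (word>>9) & 0x1f = 2
addr_hi [3+:6] = (word>>3) & 0x3f = 27
id [0+:3] = (word>>0) & 0x7 = 7  ←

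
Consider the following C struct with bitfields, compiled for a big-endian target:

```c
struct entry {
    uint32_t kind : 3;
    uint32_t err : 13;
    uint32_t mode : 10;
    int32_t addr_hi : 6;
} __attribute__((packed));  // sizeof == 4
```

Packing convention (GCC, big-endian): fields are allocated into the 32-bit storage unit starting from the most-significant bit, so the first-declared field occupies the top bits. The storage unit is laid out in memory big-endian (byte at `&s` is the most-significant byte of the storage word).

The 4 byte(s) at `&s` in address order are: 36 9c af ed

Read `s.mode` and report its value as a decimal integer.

703

[0]=0x36 [1]=0x9c [2]=0xaf [3]=0xed (big-endian) → word 0x369cafed
kind:3 @ bit 29 → (0x369cafed>>29)&0x7 = 0x1
err:13 @ bit 16 → (0x369cafed>>16)&0x1fff = 0x169c
mode:10 @ bit 6 → (0x369cafed>>6)&0x3ff = 0x2bf  ←
addr_hi:6 @ bit 0 → (0x369cafed>>0)&0x3f = 0x2d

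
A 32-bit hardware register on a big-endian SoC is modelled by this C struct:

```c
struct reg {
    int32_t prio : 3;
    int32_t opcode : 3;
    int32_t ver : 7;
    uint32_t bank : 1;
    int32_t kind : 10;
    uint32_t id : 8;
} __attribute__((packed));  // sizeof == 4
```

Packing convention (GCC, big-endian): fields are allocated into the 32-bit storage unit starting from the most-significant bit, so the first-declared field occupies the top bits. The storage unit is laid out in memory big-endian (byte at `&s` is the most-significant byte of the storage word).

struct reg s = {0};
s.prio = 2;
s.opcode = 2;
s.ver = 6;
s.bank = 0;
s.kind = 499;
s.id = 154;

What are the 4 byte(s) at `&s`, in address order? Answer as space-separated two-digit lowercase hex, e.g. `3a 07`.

48 31 f3 9a

[29+:3] prio=2 & 0x7 = 0x2; word=0x40000000
[26+:3] opcode=2 & 0x7 = 0x2; word=0x48000000
[19+:7] ver=6 & 0x7f = 0x6; word=0x48300000
[18+:1] bank=0 & 0x1 = 0x0; word=0x48300000
[8+:10] kind=499 & 0x3ff = 0x1f3; word=0x4831f300
[0+:8] id=154 & 0xff = 0x9a; word=0x4831f39a
word = 0x4831f39a → big-endian bytes:
  [0]=0x48  [1]=0x31  [2]=0xf3  [3]=0x9a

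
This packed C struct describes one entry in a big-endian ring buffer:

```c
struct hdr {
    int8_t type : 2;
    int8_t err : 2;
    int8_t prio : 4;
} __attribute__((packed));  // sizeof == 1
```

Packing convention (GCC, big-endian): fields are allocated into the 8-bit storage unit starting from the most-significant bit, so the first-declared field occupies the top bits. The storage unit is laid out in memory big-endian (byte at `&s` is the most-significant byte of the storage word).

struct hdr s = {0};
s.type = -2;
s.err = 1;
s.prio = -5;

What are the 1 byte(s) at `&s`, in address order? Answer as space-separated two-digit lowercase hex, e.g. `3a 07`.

type:2 = -2 → 0x2 << 6 → word 0x80
err:2 = 1 → 0x1 << 4 → word 0x90
prio:4 = -5 → 0xb << 0 → word 0x9b
word = 0x9b → big-endian bytes:
  [0]=0x9b

9b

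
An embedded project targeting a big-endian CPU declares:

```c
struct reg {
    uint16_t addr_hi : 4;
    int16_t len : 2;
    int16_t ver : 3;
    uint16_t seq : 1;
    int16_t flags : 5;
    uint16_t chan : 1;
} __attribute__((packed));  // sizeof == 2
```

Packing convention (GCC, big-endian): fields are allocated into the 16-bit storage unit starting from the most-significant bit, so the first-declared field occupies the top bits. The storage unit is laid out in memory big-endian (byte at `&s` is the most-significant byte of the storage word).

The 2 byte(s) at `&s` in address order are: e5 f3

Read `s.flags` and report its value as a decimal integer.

-7

[0]=0xe5 [1]=0xf3 (big-endian) → word 0xe5f3
addr_hi:4 @ bit 12 → (0xe5f3>>12)&0xf = 0xe
len:2 @ bit 10 → (0xe5f3>>10)&0x3 = 0x1
ver:3 @ bit 7 → (0xe5f3>>7)&0x7 = 0x3
seq:1 @ bit 6 → (0xe5f3>>6)&0x1 = 0x1
flags:5 @ bit 1 → (0xe5f3>>1)&0x1f = 0x19  ←
chan:1 @ bit 0 → (0xe5f3>>0)&0x1 = 0x1
flags signed 5b, MSB=1: 25 - 32 = -7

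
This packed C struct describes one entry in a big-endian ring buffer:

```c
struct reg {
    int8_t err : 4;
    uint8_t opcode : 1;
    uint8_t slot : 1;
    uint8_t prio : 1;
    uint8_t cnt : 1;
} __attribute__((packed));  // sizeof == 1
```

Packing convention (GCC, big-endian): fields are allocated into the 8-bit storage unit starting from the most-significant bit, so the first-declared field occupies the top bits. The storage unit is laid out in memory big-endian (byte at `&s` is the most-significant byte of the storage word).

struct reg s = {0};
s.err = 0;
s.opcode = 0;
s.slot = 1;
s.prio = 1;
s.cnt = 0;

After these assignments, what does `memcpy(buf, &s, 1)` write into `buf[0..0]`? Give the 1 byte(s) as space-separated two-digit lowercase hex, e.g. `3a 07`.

06

[4+:4] err=0 & 0xf = 0x0; word=0x00
[3+:1] opcode=0 & 0x1 = 0x0; word=0x00
[2+:1] slot=1 & 0x1 = 0x1; word=0x04
[1+:1] prio=1 & 0x1 = 0x1; word=0x06
[0+:1] cnt=0 & 0x1 = 0x0; word=0x06
word = 0x06 → big-endian bytes:
  [0]=0x06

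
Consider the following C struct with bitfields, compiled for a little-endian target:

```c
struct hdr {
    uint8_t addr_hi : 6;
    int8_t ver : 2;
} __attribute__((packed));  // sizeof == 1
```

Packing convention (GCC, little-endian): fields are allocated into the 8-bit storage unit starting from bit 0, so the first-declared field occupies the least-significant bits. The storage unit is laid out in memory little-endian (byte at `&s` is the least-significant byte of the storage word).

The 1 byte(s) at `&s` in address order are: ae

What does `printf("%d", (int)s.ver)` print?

-2

[0]=0xae (little-endian) → word 0xae
addr_hi:6 @ bit 0 → (0xae>>0)&0x3f = 0x2e
ver:2 @ bit 6 → (0xae>>6)&0x3 = 0x2  ←
ver signed 2b, MSB=1: 2 - 4 = -2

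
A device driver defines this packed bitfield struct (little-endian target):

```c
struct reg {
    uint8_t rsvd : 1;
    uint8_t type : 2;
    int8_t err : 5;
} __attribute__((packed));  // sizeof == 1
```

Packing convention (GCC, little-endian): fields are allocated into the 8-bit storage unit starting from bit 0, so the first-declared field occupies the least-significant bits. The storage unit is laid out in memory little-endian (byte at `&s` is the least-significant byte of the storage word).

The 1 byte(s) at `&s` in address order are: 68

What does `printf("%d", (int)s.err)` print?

[0]=0x68 (little-endian) → word 0x68
rsvd [0+:1] = (word>>0) & 0x1 = 0
type [1+:2] = (word>>1) & 0x3 = 0
err [3+:5] = (word>>3) & 0x1f = 13  ←
err signed 5b, MSB=0: value = 13

13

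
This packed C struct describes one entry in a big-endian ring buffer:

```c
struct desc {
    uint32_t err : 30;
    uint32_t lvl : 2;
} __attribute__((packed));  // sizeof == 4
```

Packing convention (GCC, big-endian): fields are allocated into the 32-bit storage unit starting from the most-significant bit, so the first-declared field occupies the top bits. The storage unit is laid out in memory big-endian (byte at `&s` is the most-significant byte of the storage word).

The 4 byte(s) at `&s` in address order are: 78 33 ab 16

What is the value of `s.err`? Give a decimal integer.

504163013

[0]=0x78 [1]=0x33 [2]=0xab [3]=0x16 (big-endian) → word 0x7833ab16
err:30 @ bit 2 → (0x7833ab16>>2)&0x3fffffff = 0x1e0ceac5  ←
lvl:2 @ bit 0 → (0x7833ab16>>0)&0x3 = 0x2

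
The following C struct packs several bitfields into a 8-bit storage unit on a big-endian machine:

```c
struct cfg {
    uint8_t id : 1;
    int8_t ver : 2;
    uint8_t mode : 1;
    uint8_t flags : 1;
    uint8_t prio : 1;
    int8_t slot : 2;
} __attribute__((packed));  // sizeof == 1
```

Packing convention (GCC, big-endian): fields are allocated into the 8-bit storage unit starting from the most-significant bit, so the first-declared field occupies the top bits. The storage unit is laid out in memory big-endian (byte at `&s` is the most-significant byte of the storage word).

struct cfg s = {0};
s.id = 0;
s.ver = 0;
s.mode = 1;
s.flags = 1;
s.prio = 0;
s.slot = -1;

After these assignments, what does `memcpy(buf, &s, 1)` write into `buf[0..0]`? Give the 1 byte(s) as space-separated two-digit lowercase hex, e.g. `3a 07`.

1b

id:1 = 0 → 0x0 << 7 → word 0x00
ver:2 = 0 → 0x0 << 5 → word 0x00
mode:1 = 1 → 0x1 << 4 → word 0x10
flags:1 = 1 → 0x1 << 3 → word 0x18
prio:1 = 0 → 0x0 << 2 → word 0x18
slot:2 = -1 → 0x3 << 0 → word 0x1b
word = 0x1b → big-endian bytes:
  [0]=0x1b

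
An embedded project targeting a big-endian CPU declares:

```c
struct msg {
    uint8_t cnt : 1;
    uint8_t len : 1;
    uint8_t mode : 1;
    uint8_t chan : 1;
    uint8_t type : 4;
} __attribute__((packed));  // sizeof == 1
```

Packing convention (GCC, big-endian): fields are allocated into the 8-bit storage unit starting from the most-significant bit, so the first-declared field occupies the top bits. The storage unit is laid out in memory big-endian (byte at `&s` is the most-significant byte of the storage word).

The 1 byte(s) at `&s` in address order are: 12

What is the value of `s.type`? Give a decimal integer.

[0]=0x12 (big-endian) → word 0x12
cnt [7+:1] = (word>>7) & 0x1 = 0
len [6+:1] = (word>>6) & 0x1 = 0
mode [5+:1] = (word>>5) & 0x1 = 0
chan [4+:1] = (word>>4) & 0x1 = 1
type [0+:4] = (word>>0) & 0xf = 2  ←

2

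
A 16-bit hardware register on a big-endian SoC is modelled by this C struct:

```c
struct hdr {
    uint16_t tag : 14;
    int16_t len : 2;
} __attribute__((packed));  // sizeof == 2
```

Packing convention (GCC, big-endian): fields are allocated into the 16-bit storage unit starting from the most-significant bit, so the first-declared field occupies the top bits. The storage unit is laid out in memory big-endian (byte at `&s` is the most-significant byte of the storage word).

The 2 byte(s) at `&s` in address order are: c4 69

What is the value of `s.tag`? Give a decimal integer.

[0]=0xc4 [1]=0x69 (big-endian) → word 0xc469
tag:14 @ bit 2 → (0xc469>>2)&0x3fff = 0x311a  ←
len:2 @ bit 0 → (0xc469>>0)&0x3 = 0x1

12570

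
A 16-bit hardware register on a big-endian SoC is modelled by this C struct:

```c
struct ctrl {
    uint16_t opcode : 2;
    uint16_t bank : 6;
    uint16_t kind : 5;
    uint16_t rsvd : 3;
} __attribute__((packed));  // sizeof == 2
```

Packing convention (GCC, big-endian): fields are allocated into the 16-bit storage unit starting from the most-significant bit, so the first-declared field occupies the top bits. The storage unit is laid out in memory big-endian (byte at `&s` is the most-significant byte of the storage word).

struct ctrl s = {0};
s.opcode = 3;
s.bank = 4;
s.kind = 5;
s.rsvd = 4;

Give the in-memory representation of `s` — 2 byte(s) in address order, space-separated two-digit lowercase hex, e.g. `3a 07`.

c4 2c

opcode (2b) val=3 bits=0x3 at bit 14: 0xc000
bank (6b) val=4 bits=0x4 at bit 8: 0xc400
kind (5b) val=5 bits=0x5 at bit 3: 0xc428
rsvd (3b) val=4 bits=0x4 at bit 0: 0xc42c
word = 0xc42c → big-endian bytes:
  [0]=0xc4  [1]=0x2c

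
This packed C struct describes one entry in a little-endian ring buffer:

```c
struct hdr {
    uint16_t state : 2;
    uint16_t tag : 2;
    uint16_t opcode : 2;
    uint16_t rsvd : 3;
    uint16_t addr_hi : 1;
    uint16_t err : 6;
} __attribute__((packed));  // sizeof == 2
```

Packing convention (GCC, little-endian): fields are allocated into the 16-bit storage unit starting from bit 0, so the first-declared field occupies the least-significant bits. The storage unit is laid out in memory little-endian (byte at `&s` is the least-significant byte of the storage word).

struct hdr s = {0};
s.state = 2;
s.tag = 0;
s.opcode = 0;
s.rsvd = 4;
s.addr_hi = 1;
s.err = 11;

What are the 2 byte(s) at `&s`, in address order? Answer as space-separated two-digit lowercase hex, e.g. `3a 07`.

02 2f

state (2b) val=2 bits=0x2 at bit 0: 0x0002
tag (2b) val=0 bits=0x0 at bit 2: 0x0002
opcode (2b) val=0 bits=0x0 at bit 4: 0x0002
rsvd (3b) val=4 bits=0x4 at bit 6: 0x0102
addr_hi (1b) val=1 bits=0x1 at bit 9: 0x0302
err (6b) val=11 bits=0xb at bit 10: 0x2f02
word = 0x2f02 → little-endian bytes:
  [0]=0x02  [1]=0x2f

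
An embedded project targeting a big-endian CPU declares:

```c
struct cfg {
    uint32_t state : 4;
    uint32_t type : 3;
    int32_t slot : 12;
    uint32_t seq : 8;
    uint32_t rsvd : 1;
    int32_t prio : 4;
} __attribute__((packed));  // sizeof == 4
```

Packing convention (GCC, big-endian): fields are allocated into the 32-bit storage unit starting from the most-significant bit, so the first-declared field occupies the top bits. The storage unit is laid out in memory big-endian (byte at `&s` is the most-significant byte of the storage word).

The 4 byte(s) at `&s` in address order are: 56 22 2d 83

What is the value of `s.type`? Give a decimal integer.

3

[0]=0x56 [1]=0x22 [2]=0x2d [3]=0x83 (big-endian) → word 0x56222d83
state:4 @ bit 28 → (0x56222d83>>28)&0xf = 0x5
type:3 @ bit 25 → (0x56222d83>>25)&0x7 = 0x3  ←
slot:12 @ bit 13 → (0x56222d83>>13)&0xfff = 0x111
seq:8 @ bit 5 → (0x56222d83>>5)&0xff = 0x6c
rsvd:1 @ bit 4 → (0x56222d83>>4)&0x1 = 0x0
prio:4 @ bit 0 → (0x56222d83>>0)&0xf = 0x3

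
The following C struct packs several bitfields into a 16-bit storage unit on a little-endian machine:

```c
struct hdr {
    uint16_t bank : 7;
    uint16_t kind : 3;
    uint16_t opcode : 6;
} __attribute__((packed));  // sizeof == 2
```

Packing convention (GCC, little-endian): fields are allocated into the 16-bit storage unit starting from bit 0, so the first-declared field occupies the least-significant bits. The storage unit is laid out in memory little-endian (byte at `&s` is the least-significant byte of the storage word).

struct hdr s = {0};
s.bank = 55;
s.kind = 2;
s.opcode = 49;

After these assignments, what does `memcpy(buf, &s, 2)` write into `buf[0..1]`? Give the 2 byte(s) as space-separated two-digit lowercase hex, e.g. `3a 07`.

[0+:7] bank=55 & 0x7f = 0x37; word=0x0037
[7+:3] kind=2 & 0x7 = 0x2; word=0x0137
[10+:6] opcode=49 & 0x3f = 0x31; word=0xc537
word = 0xc537 → little-endian bytes:
  [0]=0x37  [1]=0xc5

37 c5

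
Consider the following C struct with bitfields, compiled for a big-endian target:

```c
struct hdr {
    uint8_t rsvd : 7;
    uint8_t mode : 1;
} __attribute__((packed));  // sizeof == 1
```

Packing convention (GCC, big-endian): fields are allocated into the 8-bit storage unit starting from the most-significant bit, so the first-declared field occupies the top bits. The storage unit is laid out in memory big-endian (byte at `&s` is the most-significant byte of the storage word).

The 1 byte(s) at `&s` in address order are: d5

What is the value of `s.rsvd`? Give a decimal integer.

106

[0]=0xd5 (big-endian) → word 0xd5
rsvd [1+:7] = (word>>1) & 0x7f = 106  ←
mode [0+:1] = (word>>0) & 0x1 = 1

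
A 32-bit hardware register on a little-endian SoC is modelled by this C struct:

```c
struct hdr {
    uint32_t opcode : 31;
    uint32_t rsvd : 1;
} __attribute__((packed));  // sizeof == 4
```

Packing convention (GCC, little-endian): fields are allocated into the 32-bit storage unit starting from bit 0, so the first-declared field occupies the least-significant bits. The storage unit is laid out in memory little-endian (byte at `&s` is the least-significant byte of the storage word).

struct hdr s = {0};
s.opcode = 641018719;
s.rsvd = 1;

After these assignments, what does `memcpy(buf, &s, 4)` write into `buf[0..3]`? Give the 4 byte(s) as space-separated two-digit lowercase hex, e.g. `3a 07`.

5f 2b 35 a6

opcode:31 = 641018719 → 0x26352b5f << 0 → word 0x26352b5f
rsvd:1 = 1 → 0x1 << 31 → word 0xa6352b5f
word = 0xa6352b5f → little-endian bytes:
  [0]=0x5f  [1]=0x2b  [2]=0x35  [3]=0xa6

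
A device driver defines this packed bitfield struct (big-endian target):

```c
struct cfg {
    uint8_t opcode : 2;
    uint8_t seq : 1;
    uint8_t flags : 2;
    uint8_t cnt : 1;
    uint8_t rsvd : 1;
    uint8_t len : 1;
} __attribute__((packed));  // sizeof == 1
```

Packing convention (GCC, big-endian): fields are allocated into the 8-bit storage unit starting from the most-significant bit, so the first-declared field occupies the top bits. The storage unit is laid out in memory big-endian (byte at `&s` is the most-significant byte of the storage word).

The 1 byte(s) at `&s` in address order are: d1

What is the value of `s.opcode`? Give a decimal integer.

3

[0]=0xd1 (big-endian) → word 0xd1
opcode:2 @ bit 6 → (0xd1>>6)&0x3 = 0x3  ←
seq:1 @ bit 5 → (0xd1>>5)&0x1 = 0x0
flags:2 @ bit 3 → (0xd1>>3)&0x3 = 0x2
cnt:1 @ bit 2 → (0xd1>>2)&0x1 = 0x0
rsvd:1 @ bit 1 → (0xd1>>1)&0x1 = 0x0
len:1 @ bit 0 → (0xd1>>0)&0x1 = 0x1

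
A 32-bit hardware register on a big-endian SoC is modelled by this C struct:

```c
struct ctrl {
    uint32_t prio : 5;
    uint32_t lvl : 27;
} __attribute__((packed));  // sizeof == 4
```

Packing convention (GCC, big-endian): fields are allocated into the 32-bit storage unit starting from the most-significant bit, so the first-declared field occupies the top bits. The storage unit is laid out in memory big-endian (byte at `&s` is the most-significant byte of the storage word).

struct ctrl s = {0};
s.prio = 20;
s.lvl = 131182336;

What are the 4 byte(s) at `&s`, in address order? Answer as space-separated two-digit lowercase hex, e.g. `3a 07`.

a7 d1 af 00

prio (5b) val=20 bits=0x14 at bit 27: 0xa0000000
lvl (27b) val=131182336 bits=0x7d1af00 at bit 0: 0xa7d1af00
word = 0xa7d1af00 → big-endian bytes:
  [0]=0xa7  [1]=0xd1  [2]=0xaf  [3]=0x00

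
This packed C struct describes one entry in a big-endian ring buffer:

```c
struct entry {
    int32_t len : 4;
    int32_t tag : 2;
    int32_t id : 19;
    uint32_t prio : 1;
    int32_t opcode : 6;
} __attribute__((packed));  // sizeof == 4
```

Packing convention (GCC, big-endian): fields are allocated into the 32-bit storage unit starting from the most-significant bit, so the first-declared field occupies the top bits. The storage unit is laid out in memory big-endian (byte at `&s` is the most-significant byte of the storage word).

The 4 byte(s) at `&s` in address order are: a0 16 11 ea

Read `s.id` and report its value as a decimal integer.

[0]=0xa0 [1]=0x16 [2]=0x11 [3]=0xea (big-endian) → word 0xa01611ea
len [28+:4] = (word>>28) & 0xf = 10
tag [26+:2] = (word>>26) & 0x3 = 0
id [7+:19] = (word>>7) & 0x7ffff = 11299  ←
prio [6+:1] = (word>>6) & 0x1 = 1
opcode [0+:6] = (word>>0) & 0x3f = 42
id signed 19b, MSB=0: value = 11299

11299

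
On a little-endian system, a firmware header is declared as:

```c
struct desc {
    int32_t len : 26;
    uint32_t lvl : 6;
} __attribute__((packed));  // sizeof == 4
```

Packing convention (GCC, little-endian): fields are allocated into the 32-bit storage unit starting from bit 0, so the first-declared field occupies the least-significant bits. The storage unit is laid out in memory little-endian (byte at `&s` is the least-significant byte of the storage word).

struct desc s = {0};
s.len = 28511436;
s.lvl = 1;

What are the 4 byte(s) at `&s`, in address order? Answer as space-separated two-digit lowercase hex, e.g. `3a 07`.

len:26 = 28511436 → 0x1b30ccc << 0 → word 0x01b30ccc
lvl:6 = 1 → 0x1 << 26 → word 0x05b30ccc
word = 0x05b30ccc → little-endian bytes:
  [0]=0xcc  [1]=0x0c  [2]=0xb3  [3]=0x05

cc 0c b3 05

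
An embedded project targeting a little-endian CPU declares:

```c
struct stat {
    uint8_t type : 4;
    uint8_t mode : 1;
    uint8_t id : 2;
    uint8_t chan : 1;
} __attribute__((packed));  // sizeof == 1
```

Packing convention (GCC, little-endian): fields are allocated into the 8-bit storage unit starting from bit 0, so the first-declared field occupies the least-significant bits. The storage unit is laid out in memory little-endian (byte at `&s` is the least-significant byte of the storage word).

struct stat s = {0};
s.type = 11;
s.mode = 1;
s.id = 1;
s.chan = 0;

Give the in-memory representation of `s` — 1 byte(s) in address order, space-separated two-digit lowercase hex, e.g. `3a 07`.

3b

type:4 = 11 → 0xb << 0 → word 0x0b
mode:1 = 1 → 0x1 << 4 → word 0x1b
id:2 = 1 → 0x1 << 5 → word 0x3b
chan:1 = 0 → 0x0 << 7 → word 0x3b
word = 0x3b → little-endian bytes:
  [0]=0x3b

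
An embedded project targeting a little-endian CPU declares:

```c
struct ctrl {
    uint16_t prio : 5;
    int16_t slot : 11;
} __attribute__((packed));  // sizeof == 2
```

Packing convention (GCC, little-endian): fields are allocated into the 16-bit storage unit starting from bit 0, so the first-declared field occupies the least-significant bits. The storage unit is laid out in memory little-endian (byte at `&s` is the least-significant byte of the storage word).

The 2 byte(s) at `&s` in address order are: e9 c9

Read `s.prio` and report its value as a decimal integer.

9

[0]=0xe9 [1]=0xc9 (little-endian) → word 0xc9e9
prio [0+:5] = (word>>0) & 0x1f = 9  ←
slot [5+:11] = (word>>5) & 0x7ff = 1615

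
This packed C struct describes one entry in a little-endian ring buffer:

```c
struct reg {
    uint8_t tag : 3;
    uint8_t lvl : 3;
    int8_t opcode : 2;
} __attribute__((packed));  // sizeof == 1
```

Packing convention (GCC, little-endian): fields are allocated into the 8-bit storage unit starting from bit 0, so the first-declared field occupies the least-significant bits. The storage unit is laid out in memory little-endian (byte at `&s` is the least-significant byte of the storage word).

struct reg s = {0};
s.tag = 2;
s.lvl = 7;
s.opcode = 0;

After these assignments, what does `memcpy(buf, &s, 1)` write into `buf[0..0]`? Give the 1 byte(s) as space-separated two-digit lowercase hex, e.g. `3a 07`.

tag (3b) val=2 bits=0x2 at bit 0: 0x02
lvl (3b) val=7 bits=0x7 at bit 3: 0x3a
opcode (2b) val=0 bits=0x0 at bit 6: 0x3a
word = 0x3a → little-endian bytes:
  [0]=0x3a

3a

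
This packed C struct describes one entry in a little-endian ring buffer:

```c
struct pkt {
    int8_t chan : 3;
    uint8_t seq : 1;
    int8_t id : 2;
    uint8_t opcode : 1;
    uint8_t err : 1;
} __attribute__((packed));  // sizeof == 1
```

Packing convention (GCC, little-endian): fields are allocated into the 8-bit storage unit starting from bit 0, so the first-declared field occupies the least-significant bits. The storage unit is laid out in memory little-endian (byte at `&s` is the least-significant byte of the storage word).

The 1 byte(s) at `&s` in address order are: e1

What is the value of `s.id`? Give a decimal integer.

-2

[0]=0xe1 (little-endian) → word 0xe1
chan:3 @ bit 0 → (0xe1>>0)&0x7 = 0x1
seq:1 @ bit 3 → (0xe1>>3)&0x1 = 0x0
id:2 @ bit 4 → (0xe1>>4)&0x3 = 0x2  ←
opcode:1 @ bit 6 → (0xe1>>6)&0x1 = 0x1
err:1 @ bit 7 → (0xe1>>7)&0x1 = 0x1
id signed 2b, MSB=1: 2 - 4 = -2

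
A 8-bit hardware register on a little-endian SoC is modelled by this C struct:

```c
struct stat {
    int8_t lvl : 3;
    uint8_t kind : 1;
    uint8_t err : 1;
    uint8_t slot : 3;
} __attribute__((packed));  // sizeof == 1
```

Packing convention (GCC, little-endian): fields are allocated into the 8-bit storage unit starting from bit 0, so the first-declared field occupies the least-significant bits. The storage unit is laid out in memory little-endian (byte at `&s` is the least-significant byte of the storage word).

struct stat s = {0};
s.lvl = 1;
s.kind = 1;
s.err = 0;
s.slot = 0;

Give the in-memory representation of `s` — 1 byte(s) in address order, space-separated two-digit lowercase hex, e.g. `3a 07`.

09

[0+:3] lvl=1 & 0x7 = 0x1; word=0x01
[3+:1] kind=1 & 0x1 = 0x1; word=0x09
[4+:1] err=0 & 0x1 = 0x0; word=0x09
[5+:3] slot=0 & 0x7 = 0x0; word=0x09
word = 0x09 → little-endian bytes:
  [0]=0x09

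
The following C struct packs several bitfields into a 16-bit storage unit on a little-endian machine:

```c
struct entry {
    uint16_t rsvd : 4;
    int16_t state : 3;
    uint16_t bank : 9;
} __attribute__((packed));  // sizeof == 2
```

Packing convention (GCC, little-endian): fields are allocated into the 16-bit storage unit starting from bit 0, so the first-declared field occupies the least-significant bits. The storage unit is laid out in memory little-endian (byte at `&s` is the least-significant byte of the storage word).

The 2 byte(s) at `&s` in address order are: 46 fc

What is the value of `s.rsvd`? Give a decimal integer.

6

[0]=0x46 [1]=0xfc (little-endian) → word 0xfc46
rsvd [0+:4] = (word>>0) & 0xf = 6  ←
state [4+:3] = (word>>4) & 0x7 = 4
bank [7+:9] = (word>>7) & 0x1ff = 504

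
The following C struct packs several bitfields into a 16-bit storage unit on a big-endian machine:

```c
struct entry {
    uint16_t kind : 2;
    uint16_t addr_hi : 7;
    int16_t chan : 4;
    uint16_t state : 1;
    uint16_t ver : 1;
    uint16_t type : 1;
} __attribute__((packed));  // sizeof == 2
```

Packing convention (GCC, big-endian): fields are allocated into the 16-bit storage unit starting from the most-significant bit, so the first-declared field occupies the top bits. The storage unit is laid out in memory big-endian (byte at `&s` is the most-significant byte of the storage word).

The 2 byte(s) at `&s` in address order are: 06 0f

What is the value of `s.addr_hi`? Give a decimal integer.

12

[0]=0x06 [1]=0x0f (big-endian) → word 0x060f
kind [14+:2] = (word>>14) & 0x3 = 0
addr_hi [7+:7] = (word>>7) & 0x7f = 12  ←
chan [3+:4] = (word>>3) & 0xf = 1
state [2+:1] = (word>>2) & 0x1 = 1
ver [1+:1] = (word>>1) & 0x1 = 1
type [0+:1] = (word>>0) & 0x1 = 1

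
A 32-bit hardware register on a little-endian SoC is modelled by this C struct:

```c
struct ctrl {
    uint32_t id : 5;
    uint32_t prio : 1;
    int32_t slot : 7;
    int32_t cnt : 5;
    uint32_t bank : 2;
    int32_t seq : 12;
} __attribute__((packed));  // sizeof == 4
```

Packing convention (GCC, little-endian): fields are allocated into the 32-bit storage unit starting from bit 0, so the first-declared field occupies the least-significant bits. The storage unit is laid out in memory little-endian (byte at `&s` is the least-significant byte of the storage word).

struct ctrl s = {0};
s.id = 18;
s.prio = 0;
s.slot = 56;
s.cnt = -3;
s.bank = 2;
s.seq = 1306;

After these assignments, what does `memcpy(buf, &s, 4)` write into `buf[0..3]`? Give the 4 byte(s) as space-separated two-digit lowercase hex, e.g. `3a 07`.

id:5 = 18 → 0x12 << 0 → word 0x00000012
prio:1 = 0 → 0x0 << 5 → word 0x00000012
slot:7 = 56 → 0x38 << 6 → word 0x00000e12
cnt:5 = -3 → 0x1d << 13 → word 0x0003ae12
bank:2 = 2 → 0x2 << 18 → word 0x000bae12
seq:12 = 1306 → 0x51a << 20 → word 0x51abae12
word = 0x51abae12 → little-endian bytes:
  [0]=0x12  [1]=0xae  [2]=0xab  [3]=0x51

12 ae ab 51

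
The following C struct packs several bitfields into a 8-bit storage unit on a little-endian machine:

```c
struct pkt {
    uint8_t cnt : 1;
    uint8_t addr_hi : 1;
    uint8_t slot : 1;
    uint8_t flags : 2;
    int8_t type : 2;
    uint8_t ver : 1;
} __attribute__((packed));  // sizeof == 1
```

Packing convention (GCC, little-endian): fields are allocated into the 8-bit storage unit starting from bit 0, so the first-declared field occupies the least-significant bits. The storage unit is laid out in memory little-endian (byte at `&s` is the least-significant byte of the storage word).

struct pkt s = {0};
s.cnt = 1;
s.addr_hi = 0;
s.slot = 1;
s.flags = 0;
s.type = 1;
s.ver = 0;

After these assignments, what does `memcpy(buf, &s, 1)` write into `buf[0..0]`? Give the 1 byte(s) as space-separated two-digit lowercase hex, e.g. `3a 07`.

[0+:1] cnt=1 & 0x1 = 0x1; word=0x01
[1+:1] addr_hi=0 & 0x1 = 0x0; word=0x01
[2+:1] slot=1 & 0x1 = 0x1; word=0x05
[3+:2] flags=0 & 0x3 = 0x0; word=0x05
[5+:2] type=1 & 0x3 = 0x1; word=0x25
[7+:1] ver=0 & 0x1 = 0x0; word=0x25
word = 0x25 → little-endian bytes:
  [0]=0x25

25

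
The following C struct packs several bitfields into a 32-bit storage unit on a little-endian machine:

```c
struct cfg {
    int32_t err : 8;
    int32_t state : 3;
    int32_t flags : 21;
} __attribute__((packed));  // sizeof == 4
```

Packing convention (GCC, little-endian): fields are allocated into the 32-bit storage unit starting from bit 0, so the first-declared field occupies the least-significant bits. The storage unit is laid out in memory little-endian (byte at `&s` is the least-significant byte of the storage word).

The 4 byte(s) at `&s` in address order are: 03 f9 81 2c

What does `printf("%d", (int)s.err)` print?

3

[0]=0x03 [1]=0xf9 [2]=0x81 [3]=0x2c (little-endian) → word 0x2c81f903
err [0+:8] = (word>>0) & 0xff = 3  ←
state [8+:3] = (word>>8) & 0x7 = 1
flags [11+:21] = (word>>11) & 0x1fffff = 364607
err signed 8b, MSB=0: value = 3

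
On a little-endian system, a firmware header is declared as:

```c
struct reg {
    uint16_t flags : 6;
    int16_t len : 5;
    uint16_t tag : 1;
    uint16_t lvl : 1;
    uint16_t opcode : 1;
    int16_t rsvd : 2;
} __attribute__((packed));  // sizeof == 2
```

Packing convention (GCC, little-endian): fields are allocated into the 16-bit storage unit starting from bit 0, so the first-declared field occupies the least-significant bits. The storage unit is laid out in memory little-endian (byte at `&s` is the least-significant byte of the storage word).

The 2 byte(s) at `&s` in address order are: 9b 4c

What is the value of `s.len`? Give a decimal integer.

[0]=0x9b [1]=0x4c (little-endian) → word 0x4c9b
flags:6 @ bit 0 → (0x4c9b>>0)&0x3f = 0x1b
len:5 @ bit 6 → (0x4c9b>>6)&0x1f = 0x12  ←
tag:1 @ bit 11 → (0x4c9b>>11)&0x1 = 0x1
lvl:1 @ bit 12 → (0x4c9b>>12)&0x1 = 0x0
opcode:1 @ bit 13 → (0x4c9b>>13)&0x1 = 0x0
rsvd:2 @ bit 14 → (0x4c9b>>14)&0x3 = 0x1
len signed 5b, MSB=1: 18 - 32 = -14

-14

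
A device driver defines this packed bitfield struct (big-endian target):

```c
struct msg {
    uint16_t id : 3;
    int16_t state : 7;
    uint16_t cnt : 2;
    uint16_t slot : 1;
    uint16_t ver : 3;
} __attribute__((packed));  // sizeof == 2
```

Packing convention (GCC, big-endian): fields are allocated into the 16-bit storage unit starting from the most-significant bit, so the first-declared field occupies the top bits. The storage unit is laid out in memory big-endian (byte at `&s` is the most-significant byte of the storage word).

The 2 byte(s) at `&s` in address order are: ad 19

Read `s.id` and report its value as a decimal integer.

[0]=0xad [1]=0x19 (big-endian) → word 0xad19
id [13+:3] = (word>>13) & 0x7 = 5  ←
state [6+:7] = (word>>6) & 0x7f = 52
cnt [4+:2] = (word>>4) & 0x3 = 1
slot [3+:1] = (word>>3) & 0x1 = 1
ver [0+:3] = (word>>0) & 0x7 = 1

5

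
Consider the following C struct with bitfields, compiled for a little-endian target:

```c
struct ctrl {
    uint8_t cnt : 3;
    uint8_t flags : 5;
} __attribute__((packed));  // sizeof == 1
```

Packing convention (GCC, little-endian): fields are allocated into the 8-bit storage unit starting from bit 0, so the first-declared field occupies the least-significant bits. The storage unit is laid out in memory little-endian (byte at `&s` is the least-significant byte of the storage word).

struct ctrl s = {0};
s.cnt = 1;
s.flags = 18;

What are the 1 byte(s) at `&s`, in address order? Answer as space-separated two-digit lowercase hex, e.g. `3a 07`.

cnt:3 = 1 → 0x1 << 0 → word 0x01
flags:5 = 18 → 0x12 << 3 → word 0x91
word = 0x91 → little-endian bytes:
  [0]=0x91

91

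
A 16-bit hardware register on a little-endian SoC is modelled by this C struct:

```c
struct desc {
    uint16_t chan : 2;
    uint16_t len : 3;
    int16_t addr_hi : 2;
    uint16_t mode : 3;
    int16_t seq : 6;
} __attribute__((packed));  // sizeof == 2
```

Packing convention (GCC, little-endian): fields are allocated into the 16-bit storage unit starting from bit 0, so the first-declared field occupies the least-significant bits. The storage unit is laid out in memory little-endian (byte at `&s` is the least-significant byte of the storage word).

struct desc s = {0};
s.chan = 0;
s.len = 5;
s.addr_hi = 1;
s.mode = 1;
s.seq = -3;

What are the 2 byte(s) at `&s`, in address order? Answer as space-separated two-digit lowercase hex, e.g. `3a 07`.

chan (2b) val=0 bits=0x0 at bit 0: 0x0000
len (3b) val=5 bits=0x5 at bit 2: 0x0014
addr_hi (2b) val=1 bits=0x1 at bit 5: 0x0034
mode (3b) val=1 bits=0x1 at bit 7: 0x00b4
seq (6b) val=-3 bits=0x3d at bit 10: 0xf4b4
word = 0xf4b4 → little-endian bytes:
  [0]=0xb4  [1]=0xf4

b4 f4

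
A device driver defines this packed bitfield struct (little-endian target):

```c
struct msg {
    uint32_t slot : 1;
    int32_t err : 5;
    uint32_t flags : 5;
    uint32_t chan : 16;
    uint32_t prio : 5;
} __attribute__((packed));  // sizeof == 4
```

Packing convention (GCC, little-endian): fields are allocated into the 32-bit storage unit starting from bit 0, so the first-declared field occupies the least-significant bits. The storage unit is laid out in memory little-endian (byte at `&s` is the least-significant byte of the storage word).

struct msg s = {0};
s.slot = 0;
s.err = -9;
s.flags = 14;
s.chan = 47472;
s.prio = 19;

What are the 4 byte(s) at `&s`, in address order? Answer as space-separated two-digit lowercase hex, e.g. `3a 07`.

ae 83 cb 9d

slot:1 = 0 → 0x0 << 0 → word 0x00000000
err:5 = -9 → 0x17 << 1 → word 0x0000002e
flags:5 = 14 → 0xe << 6 → word 0x000003ae
chan:16 = 47472 → 0xb970 << 11 → word 0x05cb83ae
prio:5 = 19 → 0x13 << 27 → word 0x9dcb83ae
word = 0x9dcb83ae → little-endian bytes:
  [0]=0xae  [1]=0x83  [2]=0xcb  [3]=0x9d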